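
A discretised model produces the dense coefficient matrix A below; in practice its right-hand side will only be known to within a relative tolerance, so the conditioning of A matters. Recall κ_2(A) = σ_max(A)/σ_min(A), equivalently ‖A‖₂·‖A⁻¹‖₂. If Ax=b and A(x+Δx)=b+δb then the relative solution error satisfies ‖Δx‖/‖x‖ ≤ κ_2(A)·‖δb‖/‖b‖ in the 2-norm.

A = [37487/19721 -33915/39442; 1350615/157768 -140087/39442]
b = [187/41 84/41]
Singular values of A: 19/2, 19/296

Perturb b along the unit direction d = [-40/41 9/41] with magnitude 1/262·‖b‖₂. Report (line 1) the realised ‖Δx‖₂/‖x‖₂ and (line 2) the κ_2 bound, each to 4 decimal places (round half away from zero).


from the listed singular values, σ₁ = 19/2, σ_n = 19/296
κ = σ_max/σ_min = (19/2)/(19/296) = 148.0000
κ_2(A)·‖δb‖/‖b‖ = 0.5649
solve Ax = b  →  x = [-23.6761 -57.6437]
2-norm of b is 5.0000; of x, 62.3166
re-solving with b+δb shifts x by Δx of norm 0.2973
dividing the unrounded norms, ‖Δx‖/‖x‖ = 0.0048
so the bound overstates the realised error by a factor of ≈ 118.4015 (computed from the unrounded values)

0.0048
0.5649


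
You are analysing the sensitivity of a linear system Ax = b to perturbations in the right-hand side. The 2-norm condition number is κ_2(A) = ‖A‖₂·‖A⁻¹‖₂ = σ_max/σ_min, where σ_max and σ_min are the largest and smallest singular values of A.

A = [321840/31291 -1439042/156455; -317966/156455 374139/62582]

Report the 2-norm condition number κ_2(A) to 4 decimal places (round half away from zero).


5.1875

form AᵀA = [15920869924/144841225 -3092443893/28968245; -3092443893/28968245 69721108249/579364900] with trace 31725229/137780 and determinant 7886150416/4305625
eigenvalues of AᵀA: λ = (tr ± √(tr²−4·det))/2 = 22201/100, 1420864/172225
σ_max=√(22201/100)=(149/10), σ_min=√(1420864/172225)=(1192/415) → κ = 5.1875


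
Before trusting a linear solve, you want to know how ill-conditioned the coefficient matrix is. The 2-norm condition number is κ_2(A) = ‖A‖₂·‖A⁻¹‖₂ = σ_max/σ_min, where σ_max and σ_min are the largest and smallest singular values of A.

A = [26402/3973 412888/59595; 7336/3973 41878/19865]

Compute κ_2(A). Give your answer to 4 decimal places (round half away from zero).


82.2000

M = AᵀA = [25892500/544301 81536000/1632903; 81536000/1632903 256910900/4898709]. tr(M)=16894600/168921, det(M)=250000/168921
solving λ² − 16894600/168921·λ + 250000/168921 = 0 gives λ = 100, 2500/168921
σ_max=√100=10, σ_min=√(2500/168921)=(50/411) → κ = 82.2000


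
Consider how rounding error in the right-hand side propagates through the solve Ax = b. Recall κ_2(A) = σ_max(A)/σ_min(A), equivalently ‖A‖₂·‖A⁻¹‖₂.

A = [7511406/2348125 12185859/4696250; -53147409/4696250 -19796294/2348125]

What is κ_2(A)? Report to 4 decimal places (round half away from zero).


90.1680

AᵀA = [4880531142081/35287622500 914923734648/8821905625; 914923734648/8821905625 2745709094569/35287622500]; tr = 152524804733/705752450, det = 1297080225/225840784
eigenvalues of AᵀA: λ = (tr ± √(tr²−4·det))/2 = 21609/100, 1500625/56460196
so κ_2 = √((21609/100) / (1500625/56460196)) = 90.1680


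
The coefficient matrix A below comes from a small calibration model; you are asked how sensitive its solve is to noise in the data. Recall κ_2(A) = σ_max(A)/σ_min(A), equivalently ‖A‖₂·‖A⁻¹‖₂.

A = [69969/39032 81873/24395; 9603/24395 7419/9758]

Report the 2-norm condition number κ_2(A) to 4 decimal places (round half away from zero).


364.0000

form AᵀA = [76319721/22657600 715473/113288; 715473/113288 16769061/1416100] with trace 1192473/78400 and determinant 13689/7840000
eigenvalues of AᵀA: λ = (tr ± √(tr²−4·det))/2 = 1521/100, 9/78400
κ_2(A) = √(λ_max/λ_min) = √((1521/100) / (9/78400)) = 364.0000


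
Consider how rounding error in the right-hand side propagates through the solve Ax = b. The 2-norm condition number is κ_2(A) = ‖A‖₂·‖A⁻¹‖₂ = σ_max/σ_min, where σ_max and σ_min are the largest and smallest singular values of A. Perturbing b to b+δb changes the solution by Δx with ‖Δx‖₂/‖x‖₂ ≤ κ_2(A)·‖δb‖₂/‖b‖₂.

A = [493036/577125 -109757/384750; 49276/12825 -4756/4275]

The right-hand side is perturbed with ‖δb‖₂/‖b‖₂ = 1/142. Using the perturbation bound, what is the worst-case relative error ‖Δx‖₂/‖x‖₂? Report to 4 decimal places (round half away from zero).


M = AᵀA = [5160035953696/333073265625 -501629304526/111024421875; -501629304526/111024421875 195264840649/148032562500]. tr(M)=35836043809/2131668900, det(M)=11303044/532917225
λ_max, λ_min = (35836043809/2131668900 ± √1283836526322645122881/4544012299227210000)/2 = 1681/100, 26896/21316689
σ_max=√(1681/100)=(41/10), σ_min=√(26896/21316689)=(164/4617) → κ = 115.4250
perturbation bound = 115.4250·1/142 = 0.8129

0.8129


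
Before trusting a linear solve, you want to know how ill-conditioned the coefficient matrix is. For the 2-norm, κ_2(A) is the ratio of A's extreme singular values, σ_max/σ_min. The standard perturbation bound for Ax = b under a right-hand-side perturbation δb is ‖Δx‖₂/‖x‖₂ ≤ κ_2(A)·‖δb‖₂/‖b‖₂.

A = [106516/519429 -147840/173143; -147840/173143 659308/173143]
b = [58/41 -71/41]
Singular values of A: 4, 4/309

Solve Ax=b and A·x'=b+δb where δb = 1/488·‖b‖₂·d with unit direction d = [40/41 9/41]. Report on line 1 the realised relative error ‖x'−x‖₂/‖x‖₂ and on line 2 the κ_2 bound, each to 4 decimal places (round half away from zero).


largest singular value 4, smallest 4/309
κ = σ_max/σ_min = 4/(4/309) = 309.0000
perturbation bound = 309.0000·1/488 = 0.6332
solve Ax = b  →  x = [75.4756 16.4695]
‖b‖ = 2.2361, ‖x‖ = 77.2516
δb = ε·‖b‖·d = [0.0045 0.0010]; solving A·Δx = δb gives ‖Δx‖ = 0.3540
realised ‖Δx‖/‖x‖ = 0.0046
tightness: 0.0046 against a bound of 0.6332 (unrounded ratio ≈ 0.0072)

0.0046
0.6332


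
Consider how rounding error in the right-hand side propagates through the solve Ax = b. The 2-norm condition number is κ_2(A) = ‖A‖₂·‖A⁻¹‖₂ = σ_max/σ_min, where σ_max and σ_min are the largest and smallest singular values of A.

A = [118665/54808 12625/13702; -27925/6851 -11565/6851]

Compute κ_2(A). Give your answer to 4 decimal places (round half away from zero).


AᵀA = [17031925/799552 1774125/199888; 1774125/199888 184825/49972]; tr = 1537625/61504, det = 625/61504
char-poly roots: 25 and 25/61504
κ_2(A) = √(λ_max/λ_min) = √(25 / (25/61504)) = 248.0000

248.0000


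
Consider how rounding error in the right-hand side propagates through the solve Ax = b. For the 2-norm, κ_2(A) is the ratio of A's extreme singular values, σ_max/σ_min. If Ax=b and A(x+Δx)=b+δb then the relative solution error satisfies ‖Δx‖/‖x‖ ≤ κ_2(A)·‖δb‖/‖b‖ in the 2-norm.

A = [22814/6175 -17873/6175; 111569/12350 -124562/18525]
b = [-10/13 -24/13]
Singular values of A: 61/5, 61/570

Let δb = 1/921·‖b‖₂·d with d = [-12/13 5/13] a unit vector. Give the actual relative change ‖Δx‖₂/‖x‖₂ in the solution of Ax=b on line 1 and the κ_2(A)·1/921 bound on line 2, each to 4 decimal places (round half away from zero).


from the listed singular values, σ₁ = 61/5, σ_n = 61/570
condition number: (61/5) ÷ (61/570) = 114.0000
κ_2(A)·‖δb‖/‖b‖ = 0.1238
solve Ax = b  →  x = [-0.1311 0.0984]
‖b‖ = 2.0000, ‖x‖ = 0.1639
with δb = [-0.0020 0.0008], A·Δx = δb → ‖Δx‖ = 0.0203
dividing the unrounded norms, ‖Δx‖/‖x‖ = 0.1238
so the bound is sharp here: realised error equals the bound

0.1238
0.1238


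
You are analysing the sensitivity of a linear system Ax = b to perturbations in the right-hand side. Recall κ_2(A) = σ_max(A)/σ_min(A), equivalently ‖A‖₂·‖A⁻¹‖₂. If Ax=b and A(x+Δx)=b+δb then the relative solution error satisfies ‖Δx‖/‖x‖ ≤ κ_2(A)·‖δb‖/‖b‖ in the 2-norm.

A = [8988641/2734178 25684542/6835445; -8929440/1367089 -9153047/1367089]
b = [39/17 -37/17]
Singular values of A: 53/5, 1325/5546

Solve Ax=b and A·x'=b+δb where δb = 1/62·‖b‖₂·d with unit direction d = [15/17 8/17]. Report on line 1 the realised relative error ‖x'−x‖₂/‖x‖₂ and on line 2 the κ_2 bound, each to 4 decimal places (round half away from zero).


0.0509
0.7156

σ_max = 53/5, σ_min = 1325/5546
κ = σ_max/σ_min = (53/5)/(1325/5546) = 44.3680
bound on ‖Δx‖/‖x‖: κ·ε = 44.3680·1/62 = 0.7156
solve Ax = b  →  x = [-2.8358 3.0916]
‖b‖ = 3.1623, ‖x‖ = 4.1952
with δb = [0.0450 0.0240], A·Δx = δb → ‖Δx‖ = 0.2135
relative error = 0.0509
realised/bound (from unrounded values) ≈ 0.0711


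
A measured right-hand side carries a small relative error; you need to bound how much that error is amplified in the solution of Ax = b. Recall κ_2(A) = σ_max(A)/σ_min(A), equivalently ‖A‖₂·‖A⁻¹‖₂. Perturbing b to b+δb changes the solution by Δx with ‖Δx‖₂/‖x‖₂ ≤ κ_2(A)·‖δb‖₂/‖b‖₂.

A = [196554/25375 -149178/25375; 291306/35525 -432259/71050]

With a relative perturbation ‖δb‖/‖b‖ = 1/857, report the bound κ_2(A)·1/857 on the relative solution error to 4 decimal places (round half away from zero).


0.2144

AᵀA = [4773507624/37515625 -3579965043/37515625; -3579965043/37515625 10740778729/150062500]; tr = 1193392369/6002500, det = 43917129/37515625
eigenvalues of AᵀA: λ = (tr ± √(tr²−4·det))/2 = 19881/100, 8836/1500625
σ_max=√(19881/100)=(141/10), σ_min=√(8836/1500625)=(94/1225) → κ = 183.7500
κ_2(A)·‖δb‖/‖b‖ = 0.2144


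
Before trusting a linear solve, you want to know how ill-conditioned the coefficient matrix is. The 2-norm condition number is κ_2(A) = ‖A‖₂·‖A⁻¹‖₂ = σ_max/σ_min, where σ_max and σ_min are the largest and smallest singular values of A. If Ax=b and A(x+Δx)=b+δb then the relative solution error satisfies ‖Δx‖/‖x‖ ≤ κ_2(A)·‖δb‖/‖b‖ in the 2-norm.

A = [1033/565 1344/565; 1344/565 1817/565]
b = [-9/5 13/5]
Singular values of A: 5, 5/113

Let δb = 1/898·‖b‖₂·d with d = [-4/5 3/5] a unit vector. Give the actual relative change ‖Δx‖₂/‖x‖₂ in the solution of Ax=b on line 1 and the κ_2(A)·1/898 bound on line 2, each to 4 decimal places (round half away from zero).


0.0012
0.1258

largest singular value 5, smallest 5/113
κ = σ_max/σ_min = 5/(5/113) = 113.0000
bound on ‖Δx‖/‖x‖: κ·ε = 113.0000·1/898 = 0.1258
solve Ax = b  →  x = [-54.1200 40.8400]
‖b‖₂ = 3.1623 and ‖x‖₂ = 67.8003
δb = ε·‖b‖·d = [-0.0028 0.0021]; solving A·Δx = δb gives ‖Δx‖ = 0.0796
relative error = 0.0012
tightness: 0.0012 against a bound of 0.1258 (unrounded ratio ≈ 0.0093)


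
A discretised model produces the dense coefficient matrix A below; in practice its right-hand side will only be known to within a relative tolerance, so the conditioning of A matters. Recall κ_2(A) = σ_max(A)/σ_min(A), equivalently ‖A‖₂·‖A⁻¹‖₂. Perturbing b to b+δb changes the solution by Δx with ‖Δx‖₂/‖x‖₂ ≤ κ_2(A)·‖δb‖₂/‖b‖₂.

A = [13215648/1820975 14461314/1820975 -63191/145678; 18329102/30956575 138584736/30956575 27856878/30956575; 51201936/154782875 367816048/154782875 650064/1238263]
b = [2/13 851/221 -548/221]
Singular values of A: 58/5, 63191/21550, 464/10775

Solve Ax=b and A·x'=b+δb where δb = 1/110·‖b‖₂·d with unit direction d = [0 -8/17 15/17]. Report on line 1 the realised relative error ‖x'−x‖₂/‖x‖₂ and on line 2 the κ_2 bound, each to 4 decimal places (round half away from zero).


largest singular value 58/5, smallest 464/10775
condition number: (58/5) ÷ (464/10775) = 269.3750
perturbation bound = 269.3750·1/110 = 2.4489
solve Ax = b  →  x = [-29.0329 21.8824 -85.4804]
‖b‖ = 4.5826, ‖x‖ = 92.8905
δb = ε·‖b‖·d = [0.0000 -0.0196 0.0368]; solving A·Δx = δb gives ‖Δx‖ = 0.9674
dividing the unrounded norms, ‖Δx‖/‖x‖ = 0.0104
so the bound overstates the realised error by a factor of ≈ 235.1362 (computed from the unrounded values)

0.0104
2.4489


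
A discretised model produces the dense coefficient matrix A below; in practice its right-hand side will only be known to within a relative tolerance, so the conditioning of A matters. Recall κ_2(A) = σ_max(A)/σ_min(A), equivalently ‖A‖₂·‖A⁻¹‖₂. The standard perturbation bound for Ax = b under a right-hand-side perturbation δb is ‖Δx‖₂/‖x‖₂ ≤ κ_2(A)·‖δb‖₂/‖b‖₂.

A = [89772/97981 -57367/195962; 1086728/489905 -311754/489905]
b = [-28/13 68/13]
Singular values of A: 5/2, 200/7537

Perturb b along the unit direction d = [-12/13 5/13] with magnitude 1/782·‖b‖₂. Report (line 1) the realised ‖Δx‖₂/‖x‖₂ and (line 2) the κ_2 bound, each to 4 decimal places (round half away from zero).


0.0018
0.1205

largest singular value 5/2, smallest 200/7537
κ = σ_max/σ_min = (5/2)/(200/7537) = 94.2125
perturbation bound = 94.2125·1/782 = 0.1205
solve Ax = b  →  x = [43.7432 144.2624]
2-norm of b is 5.6569; of x, 150.7485
with δb = [-0.0067 0.0028], A·Δx = δb → ‖Δx‖ = 0.2726
relative error = 0.0018
tightness: 0.0018 against a bound of 0.1205 (unrounded ratio ≈ 0.0150)


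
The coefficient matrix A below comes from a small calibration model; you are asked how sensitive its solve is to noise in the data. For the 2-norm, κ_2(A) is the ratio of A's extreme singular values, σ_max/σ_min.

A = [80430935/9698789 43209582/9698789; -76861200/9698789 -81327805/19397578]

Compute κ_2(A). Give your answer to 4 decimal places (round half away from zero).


314.7680

AᵀA = [14716741225225/111850782481 7848826901370/111850782481; 7848826901370/111850782481 16744927196881/447403129924]; tr = 261632844629/1548107716, det = 446265625/1548107716
char-poly roots: 169 and 2640625/1548107716
σ_max=√169=13, σ_min=√(2640625/1548107716)=(1625/39346) → κ = 314.7680


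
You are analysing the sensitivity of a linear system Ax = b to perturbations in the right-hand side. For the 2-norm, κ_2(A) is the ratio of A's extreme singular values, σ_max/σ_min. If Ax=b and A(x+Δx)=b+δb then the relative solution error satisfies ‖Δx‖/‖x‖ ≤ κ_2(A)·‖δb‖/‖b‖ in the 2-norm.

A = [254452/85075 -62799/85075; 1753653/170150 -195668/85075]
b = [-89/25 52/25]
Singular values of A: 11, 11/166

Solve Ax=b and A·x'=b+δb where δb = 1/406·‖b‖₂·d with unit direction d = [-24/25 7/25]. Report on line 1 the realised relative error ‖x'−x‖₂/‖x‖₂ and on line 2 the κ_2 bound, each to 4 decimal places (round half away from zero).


σ_max = 11, σ_min = 11/166
κ_2(A) = 11 / (11/166) = 166.0000
bound on ‖Δx‖/‖x‖: κ·ε = 166.0000·1/406 = 0.4089
solve Ax = b  →  x = [13.3392 58.8714]
‖b‖₂ = 4.1231 and ‖x‖₂ = 60.3637
re-solving with b+δb shifts x by Δx of norm 0.1533
relative error = 0.0025
realised/bound (from unrounded values) ≈ 0.0062

0.0025
0.4089


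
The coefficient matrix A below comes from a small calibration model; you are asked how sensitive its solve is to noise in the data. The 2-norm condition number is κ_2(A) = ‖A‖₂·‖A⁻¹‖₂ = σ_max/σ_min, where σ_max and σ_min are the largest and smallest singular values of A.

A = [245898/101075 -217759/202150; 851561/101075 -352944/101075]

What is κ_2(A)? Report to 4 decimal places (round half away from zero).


155.5000

AᵀA = [1256995141/16345849 -523722555/16345849; -523722555/16345849 873114961/65383396]; tr = 34917725/386884, det = 130321/386884
λ_max, λ_min = (34917725/386884 ± √1219045842736569/149679229456)/2 = 361/4, 361/96721
κ = σ_max/σ_min = (19/2)/(19/311) = 155.5000


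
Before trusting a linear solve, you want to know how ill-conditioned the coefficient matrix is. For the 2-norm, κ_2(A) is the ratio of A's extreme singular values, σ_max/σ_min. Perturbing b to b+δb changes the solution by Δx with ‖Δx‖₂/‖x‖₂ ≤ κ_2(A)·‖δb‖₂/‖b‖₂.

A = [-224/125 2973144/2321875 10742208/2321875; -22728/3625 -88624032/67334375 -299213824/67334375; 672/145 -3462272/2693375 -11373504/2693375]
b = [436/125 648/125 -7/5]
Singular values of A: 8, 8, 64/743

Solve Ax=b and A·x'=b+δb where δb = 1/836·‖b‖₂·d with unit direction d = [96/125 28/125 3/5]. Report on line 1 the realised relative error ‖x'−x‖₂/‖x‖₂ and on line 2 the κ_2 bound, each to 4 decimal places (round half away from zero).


0.0026
0.1111

largest singular value 8, smallest 64/743
κ_2(A) = 8 / (64/743) = 92.8750
perturbation bound = 92.8750·1/836 = 0.1111
solve Ax = b  →  x = [-0.7069 -33.4398 9.7353]
‖b‖₂ = 6.4031 and ‖x‖₂ = 34.8353
Δx = A⁻¹·δb where δb = 1/836·6.4031·d; ‖Δx‖ = 0.0889
realised ‖Δx‖/‖x‖ = 0.0026
tightness: 0.0026 against a bound of 0.1111 (unrounded ratio ≈ 0.0230)


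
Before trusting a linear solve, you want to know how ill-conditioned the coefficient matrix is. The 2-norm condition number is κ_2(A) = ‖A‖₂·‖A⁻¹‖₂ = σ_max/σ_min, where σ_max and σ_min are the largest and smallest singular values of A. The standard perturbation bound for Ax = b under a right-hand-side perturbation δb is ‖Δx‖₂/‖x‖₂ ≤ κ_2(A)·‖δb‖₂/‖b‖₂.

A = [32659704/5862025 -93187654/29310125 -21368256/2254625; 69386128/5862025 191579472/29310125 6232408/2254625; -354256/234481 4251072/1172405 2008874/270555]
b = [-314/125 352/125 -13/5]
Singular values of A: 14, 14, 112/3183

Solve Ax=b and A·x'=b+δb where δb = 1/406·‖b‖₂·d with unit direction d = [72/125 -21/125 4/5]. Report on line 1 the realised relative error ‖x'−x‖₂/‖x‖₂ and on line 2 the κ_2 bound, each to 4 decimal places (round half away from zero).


0.0028
0.9800

σ_max = 14, σ_min = 112/3183
κ = σ_max/σ_min = 14/(112/3183) = 397.8750
worst-case relative error ≤ 397.8750 × 1/406 = 0.9800
solve Ax = b  →  x = [-38.4598 92.6749 -53.4328]
‖b‖ = 4.5826, ‖x‖ = 113.6787
Δx = A⁻¹·δb where δb = 1/406·4.5826·d; ‖Δx‖ = 0.3208
realised ‖Δx‖/‖x‖ = 0.0028
realised/bound (from unrounded values) ≈ 0.0029


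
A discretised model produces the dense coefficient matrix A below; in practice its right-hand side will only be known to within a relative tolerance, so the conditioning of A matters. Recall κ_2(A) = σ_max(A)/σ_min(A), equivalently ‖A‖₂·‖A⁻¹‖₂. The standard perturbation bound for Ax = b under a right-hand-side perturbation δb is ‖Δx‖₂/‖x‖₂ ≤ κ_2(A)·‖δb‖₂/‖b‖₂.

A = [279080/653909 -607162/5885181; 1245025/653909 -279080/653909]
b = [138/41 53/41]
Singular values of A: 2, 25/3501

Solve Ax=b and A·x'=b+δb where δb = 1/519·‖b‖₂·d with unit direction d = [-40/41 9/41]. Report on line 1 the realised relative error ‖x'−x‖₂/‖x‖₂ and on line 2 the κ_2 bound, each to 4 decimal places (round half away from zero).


0.0023
0.5397

from the listed singular values, σ₁ = 2, σ_n = 25/3501
κ_2(A) = 2 / (25/3501) = 280.0800
perturbation bound = 280.0800·1/519 = 0.5397
solve Ax = b  →  x = [-91.2459 -410.0927]
‖b‖₂ = 3.6056 and ‖x‖₂ = 420.1212
re-solving with b+δb shifts x by Δx of norm 0.9729
relative error = 0.0023
tightness: 0.0023 against a bound of 0.5397 (unrounded ratio ≈ 0.0043)


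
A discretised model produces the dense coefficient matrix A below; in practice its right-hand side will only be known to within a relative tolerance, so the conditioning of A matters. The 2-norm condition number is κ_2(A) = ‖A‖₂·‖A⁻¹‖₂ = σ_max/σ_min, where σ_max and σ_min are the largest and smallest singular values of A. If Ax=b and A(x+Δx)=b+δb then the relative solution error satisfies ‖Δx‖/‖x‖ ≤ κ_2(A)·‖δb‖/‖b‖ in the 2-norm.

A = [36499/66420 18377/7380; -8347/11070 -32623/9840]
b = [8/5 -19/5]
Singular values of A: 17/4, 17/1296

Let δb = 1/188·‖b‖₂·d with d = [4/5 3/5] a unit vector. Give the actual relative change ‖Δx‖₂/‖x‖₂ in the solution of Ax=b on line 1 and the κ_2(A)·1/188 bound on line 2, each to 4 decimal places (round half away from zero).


0.0219
1.7234

from the listed singular values, σ₁ = 17/4, σ_n = 17/1296
κ = σ_max/σ_min = (17/4)/(17/1296) = 324.0000
bound on ‖Δx‖/‖x‖: κ·ε = 324.0000·1/188 = 1.7234
solve Ax = b  →  x = [74.5825 -15.8164]
2-norm of b is 4.1231; of x, 76.2411
Δx = A⁻¹·δb where δb = 1/188·4.1231·d; ‖Δx‖ = 1.6719
realised ‖Δx‖/‖x‖ = 0.0219
tightness: 0.0219 against a bound of 1.7234 (unrounded ratio ≈ 0.0127)


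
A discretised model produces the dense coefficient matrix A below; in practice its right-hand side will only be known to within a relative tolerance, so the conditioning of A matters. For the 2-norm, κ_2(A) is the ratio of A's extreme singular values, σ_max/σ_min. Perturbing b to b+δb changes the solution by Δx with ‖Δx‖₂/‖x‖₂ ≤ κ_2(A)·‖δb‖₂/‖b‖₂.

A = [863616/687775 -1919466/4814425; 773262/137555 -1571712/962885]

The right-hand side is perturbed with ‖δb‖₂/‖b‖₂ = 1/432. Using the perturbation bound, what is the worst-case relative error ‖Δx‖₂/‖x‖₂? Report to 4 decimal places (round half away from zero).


0.4349

AᵀA = [9336219876/281400625 -19060862976/1969804375; -19060862976/1969804375 38929991076/13788630625]; tr = 794247624/22061809, det = 810000/22061809
solving λ² − 794247624/22061809·λ + 810000/22061809 = 0 gives λ = 36, 22500/22061809
σ_max=√36=6, σ_min=√(22500/22061809)=(150/4697) → κ = 187.8800
worst-case relative error ≤ 187.8800 × 1/432 = 0.4349


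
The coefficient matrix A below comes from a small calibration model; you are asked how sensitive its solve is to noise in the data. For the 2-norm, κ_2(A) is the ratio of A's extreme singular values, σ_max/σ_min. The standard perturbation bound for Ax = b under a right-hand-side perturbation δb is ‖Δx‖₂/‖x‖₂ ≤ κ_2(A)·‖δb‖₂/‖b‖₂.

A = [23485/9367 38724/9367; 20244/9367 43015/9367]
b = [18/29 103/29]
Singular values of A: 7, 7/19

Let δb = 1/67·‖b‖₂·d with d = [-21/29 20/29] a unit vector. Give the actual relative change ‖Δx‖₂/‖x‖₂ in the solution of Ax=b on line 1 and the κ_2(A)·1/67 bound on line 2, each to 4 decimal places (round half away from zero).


0.0268
0.2836

σ_max = 7, σ_min = 7/19
condition number: 7 ÷ (7/19) = 19.0000
perturbation bound = 19.0000·1/67 = 0.2836
solve Ax = b  →  x = [-4.5882 2.9328]
‖b‖ = 3.6056, ‖x‖ = 5.4455
re-solving with b+δb shifts x by Δx of norm 0.1461
realised ‖Δx‖/‖x‖ = 0.0268
tightness: 0.0268 against a bound of 0.2836 (unrounded ratio ≈ 0.0946)


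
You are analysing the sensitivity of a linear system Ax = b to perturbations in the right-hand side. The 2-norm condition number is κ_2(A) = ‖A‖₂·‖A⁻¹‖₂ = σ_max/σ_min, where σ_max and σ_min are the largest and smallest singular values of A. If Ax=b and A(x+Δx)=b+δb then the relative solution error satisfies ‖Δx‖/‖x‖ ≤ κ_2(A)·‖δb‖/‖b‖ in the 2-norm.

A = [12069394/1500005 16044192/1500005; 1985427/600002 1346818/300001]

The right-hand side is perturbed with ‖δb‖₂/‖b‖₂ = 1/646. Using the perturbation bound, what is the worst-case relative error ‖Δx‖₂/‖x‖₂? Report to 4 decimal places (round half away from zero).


AᵀA = [4030941393001/53254792900 1343602277667/13313698225; 1343602277667/13313698225 1791503343556/13313698225]; tr = 447878190689/2130191716, det = 282912400/532547929
eigenvalues of AᵀA: λ = (tr ± √(tr²−4·det))/2 = 841/4, 1345600/532547929
σ_max=√(841/4)=(29/2), σ_min=√(1345600/532547929)=(1160/23077) → κ = 288.4625
perturbation bound = 288.4625·1/646 = 0.4465

0.4465


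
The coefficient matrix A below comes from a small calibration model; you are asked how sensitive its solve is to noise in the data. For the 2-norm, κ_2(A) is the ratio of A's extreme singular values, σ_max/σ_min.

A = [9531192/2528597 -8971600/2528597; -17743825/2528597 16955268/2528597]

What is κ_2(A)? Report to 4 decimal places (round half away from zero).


form AᵀA = [1403761060801/22123885081 -1336890485700/22123885081; -1336890485700/22123885081 1273255084816/22123885081] with trace 3183134537/26306641 and determinant 3748096/26306641
λ_max, λ_min = (3183134537/26306641 ± √10131951081378582225/692039360702881)/2 = 121, 30976/26306641
so κ_2 = √(121 / (30976/26306641)) = 320.5625

320.5625


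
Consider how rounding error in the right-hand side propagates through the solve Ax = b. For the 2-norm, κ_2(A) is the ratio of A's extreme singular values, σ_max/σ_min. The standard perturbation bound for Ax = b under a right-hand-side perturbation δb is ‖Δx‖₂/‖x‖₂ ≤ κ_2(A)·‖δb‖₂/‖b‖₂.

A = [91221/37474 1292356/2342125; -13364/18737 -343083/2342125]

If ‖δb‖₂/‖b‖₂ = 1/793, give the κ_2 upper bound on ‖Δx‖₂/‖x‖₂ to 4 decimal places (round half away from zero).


AᵀA = [9035656825/1404300676 2541198582/1755375845; 2541198582/1755375845 2860623961/8776879225]; tr = 141186149/20884900, det = 28561/20884900
solving λ² − 141186149/20884900·λ + 28561/20884900 = 0 gives λ = 169/25, 169/835396
σ_max=√(169/25)=(13/5), σ_min=√(169/835396)=(13/914) → κ = 182.8000
worst-case relative error ≤ 182.8000 × 1/793 = 0.2305

0.2305


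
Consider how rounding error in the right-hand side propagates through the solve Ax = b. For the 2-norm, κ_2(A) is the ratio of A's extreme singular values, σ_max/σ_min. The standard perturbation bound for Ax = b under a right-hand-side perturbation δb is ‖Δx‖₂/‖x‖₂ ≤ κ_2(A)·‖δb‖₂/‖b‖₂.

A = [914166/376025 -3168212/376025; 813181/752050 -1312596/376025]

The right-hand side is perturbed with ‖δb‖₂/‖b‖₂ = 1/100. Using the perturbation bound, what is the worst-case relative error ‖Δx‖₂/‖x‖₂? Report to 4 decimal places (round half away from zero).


AᵀA = [4738534013/669324500 -4059125154/167331125; -4059125154/167331125 13917722528/167331125]; tr = 483275393/5354596, det = 521284/1338649
λ_max, λ_min = (483275393/5354596 ± √233510445235764225/28671698323216)/2 = 361/4, 5776/1338649
σ_max=√(361/4)=(19/2), σ_min=√(5776/1338649)=(76/1157) → κ = 144.6250
worst-case relative error ≤ 144.6250 × 1/100 = 1.4463

1.4463


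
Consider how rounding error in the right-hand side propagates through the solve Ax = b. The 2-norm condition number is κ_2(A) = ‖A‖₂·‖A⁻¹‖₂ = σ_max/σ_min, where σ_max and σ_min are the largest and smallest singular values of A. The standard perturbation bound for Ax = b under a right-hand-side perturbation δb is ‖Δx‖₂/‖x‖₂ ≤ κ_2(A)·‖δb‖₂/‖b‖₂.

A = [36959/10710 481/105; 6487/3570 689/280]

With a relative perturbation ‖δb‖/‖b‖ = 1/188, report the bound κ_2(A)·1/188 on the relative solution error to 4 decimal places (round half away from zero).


1.3404

AᵀA = [3018509/198450 10732007/529200; 10732007/529200 19079593/705600]; tr = 10732345/254016, det = 28561/1016064
λ_max, λ_min = (10732345/254016 ± √115175974248049/64524128256)/2 = 169/4, 169/254016
κ_2(A) = √(λ_max/λ_min) = √((169/4) / (169/254016)) = 252.0000
worst-case relative error ≤ 252.0000 × 1/188 = 1.3404


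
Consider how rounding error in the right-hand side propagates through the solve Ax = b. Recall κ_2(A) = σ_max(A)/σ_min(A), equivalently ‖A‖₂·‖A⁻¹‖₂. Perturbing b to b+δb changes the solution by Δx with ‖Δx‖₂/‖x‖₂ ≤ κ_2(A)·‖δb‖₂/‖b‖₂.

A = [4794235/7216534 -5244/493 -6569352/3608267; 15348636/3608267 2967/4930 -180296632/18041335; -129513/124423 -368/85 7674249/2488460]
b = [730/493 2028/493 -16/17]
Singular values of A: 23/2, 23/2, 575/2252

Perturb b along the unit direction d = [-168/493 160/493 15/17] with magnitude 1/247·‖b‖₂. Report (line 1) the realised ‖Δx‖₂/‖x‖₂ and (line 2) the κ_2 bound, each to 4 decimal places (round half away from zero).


σ_max = 23/2, σ_min = 575/2252
κ_2(A) = (23/2) / (575/2252) = 45.0400
κ_2(A)·‖δb‖/‖b‖ = 0.1823
solve Ax = b  →  x = [0.1472 -0.0696 -0.3532]
‖b‖₂ = 4.4721 and ‖x‖₂ = 0.3889
δb = ε·‖b‖·d = [-0.0062 0.0059 0.0160]; solving A·Δx = δb gives ‖Δx‖ = 0.0709
realised ‖Δx‖/‖x‖ = 0.1823
so the bound is sharp here: realised error equals the bound

0.1823
0.1823


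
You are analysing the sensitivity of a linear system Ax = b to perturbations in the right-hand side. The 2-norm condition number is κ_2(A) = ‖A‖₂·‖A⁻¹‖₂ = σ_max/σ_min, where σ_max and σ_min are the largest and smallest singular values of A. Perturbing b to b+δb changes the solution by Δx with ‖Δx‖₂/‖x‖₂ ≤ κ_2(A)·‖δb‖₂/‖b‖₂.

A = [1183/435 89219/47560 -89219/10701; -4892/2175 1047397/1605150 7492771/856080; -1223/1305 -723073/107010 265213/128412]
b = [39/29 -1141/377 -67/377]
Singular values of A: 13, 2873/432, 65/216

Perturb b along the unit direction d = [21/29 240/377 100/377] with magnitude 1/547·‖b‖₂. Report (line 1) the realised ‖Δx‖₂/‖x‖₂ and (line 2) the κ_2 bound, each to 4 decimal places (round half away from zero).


0.0060
0.0790

from the listed singular values, σ₁ = 13, σ_n = 65/216
κ_2(A) = 13 / (65/216) = 43.2000
perturbation bound = 43.2000·1/547 = 0.0790
solve Ax = b  →  x = [-3.1255 0.1062 -1.1569]
‖b‖₂ = 3.3166 and ‖x‖₂ = 3.3345
δb = ε·‖b‖·d = [0.0044 0.0039 0.0016]; solving A·Δx = δb gives ‖Δx‖ = 0.0201
realised ‖Δx‖/‖x‖ = 0.0060
realised/bound (from unrounded values) ≈ 0.0765


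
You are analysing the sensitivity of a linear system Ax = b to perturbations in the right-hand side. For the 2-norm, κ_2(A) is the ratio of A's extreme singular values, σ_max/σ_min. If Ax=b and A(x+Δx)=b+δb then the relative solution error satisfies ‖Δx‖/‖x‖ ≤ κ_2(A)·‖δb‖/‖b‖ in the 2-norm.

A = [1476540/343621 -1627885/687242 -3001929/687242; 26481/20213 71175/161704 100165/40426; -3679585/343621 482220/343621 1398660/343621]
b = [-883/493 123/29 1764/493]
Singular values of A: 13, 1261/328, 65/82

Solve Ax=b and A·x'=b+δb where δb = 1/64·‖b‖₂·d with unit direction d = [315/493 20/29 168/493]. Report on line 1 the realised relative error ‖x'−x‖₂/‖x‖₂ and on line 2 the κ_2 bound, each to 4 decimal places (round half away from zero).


0.0297
0.2563

σ_max = 13, σ_min = 65/82
condition number: 13 ÷ (65/82) = 16.4000
worst-case relative error ≤ 16.4000 × 1/64 = 0.2563
solve Ax = b  →  x = [0.0957 -3.1730 2.2248]
2-norm of b is 5.8310; of x, 3.8765
with δb = [0.0582 0.0628 0.0310], A·Δx = δb → ‖Δx‖ = 0.1149
realised ‖Δx‖/‖x‖ = 0.0297
tightness: 0.0297 against a bound of 0.2563 (unrounded ratio ≈ 0.1157)


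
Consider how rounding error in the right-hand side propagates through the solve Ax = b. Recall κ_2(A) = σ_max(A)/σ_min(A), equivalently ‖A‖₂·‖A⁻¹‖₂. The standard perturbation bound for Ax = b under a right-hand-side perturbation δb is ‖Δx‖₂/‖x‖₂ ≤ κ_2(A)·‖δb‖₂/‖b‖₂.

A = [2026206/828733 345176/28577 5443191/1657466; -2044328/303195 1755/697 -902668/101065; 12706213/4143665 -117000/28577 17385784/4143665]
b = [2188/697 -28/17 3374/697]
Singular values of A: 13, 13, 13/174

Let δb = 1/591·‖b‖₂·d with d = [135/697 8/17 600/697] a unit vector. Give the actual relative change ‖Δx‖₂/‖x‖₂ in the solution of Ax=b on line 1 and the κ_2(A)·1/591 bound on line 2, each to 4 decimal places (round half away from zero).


largest singular value 13, smallest 13/174
κ = σ_max/σ_min = 13/(13/174) = 174.0000
κ_2(A)·‖δb‖/‖b‖ = 0.2944
solve Ax = b  →  x = [-42.6304 0.0826 32.3902]
2-norm of b is 6.0000; of x, 53.5396
re-solving with b+δb shifts x by Δx of norm 0.1359
relative error = 0.0025
tightness: 0.0025 against a bound of 0.2944 (unrounded ratio ≈ 0.0086)

0.0025
0.2944


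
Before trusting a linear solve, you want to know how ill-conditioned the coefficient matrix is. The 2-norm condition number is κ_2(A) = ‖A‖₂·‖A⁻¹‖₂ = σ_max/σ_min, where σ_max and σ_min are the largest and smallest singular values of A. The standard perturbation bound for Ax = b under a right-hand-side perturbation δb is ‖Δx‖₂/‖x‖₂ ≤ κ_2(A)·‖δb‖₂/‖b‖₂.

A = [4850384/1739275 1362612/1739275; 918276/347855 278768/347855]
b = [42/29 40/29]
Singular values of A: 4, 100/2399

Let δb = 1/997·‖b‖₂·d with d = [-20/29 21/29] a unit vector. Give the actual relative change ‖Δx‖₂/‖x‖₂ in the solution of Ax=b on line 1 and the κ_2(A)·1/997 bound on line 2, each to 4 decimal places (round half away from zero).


0.0962
0.0962

σ_max = 4, σ_min = 100/2399
κ_2(A) = 4 / (100/2399) = 95.9600
bound on ‖Δx‖/‖x‖: κ·ε = 95.9600·1/997 = 0.0962
solve Ax = b  →  x = [0.4800 0.1400]
‖b‖ = 2.0000, ‖x‖ = 0.5000
Δx = A⁻¹·δb where δb = 1/997·2.0000·d; ‖Δx‖ = 0.0481
dividing the unrounded norms, ‖Δx‖/‖x‖ = 0.0962
tightness: 0.0962 against a bound of 0.0962; the bound is attained (ratio 1)


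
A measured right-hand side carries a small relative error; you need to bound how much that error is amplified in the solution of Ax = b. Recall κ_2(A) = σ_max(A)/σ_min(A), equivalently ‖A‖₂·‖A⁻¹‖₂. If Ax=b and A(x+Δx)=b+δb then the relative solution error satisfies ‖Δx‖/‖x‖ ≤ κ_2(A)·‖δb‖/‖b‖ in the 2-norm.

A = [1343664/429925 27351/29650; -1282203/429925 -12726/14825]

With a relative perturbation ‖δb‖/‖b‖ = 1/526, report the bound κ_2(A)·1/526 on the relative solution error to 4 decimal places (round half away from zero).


form AᵀA = [820327581/43956125 239259258/43956125; 239259258/43956125 279176301/175824500] with trace 28483893/1406596 and determinant 6561/1406596
λ_max, λ_min = (28483893/1406596 ± √811295245730025/1978512307216)/2 = 81/4, 81/351649
so κ_2 = √((81/4) / (81/351649)) = 296.5000
bound on ‖Δx‖/‖x‖: κ·ε = 296.5000·1/526 = 0.5637

0.5637


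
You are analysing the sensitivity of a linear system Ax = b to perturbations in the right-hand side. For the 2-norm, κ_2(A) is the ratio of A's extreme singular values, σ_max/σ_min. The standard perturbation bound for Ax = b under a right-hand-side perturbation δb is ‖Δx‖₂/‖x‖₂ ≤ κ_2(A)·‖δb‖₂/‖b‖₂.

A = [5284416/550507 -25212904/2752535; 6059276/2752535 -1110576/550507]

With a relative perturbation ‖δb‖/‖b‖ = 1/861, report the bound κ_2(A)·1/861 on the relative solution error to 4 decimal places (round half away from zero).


0.2689

M = AᵀA = [437145233296/4507108225 -16652559168/180284329; -16652559168/180284329 396505059136/4507108225]. tr(M)=991260752/5359225, det(M)=85525504/133980625
eigenvalues of AᵀA: λ = (tr ± √(tr²−4·det))/2 = 4624/25, 18496/5359225
κ = σ_max/σ_min = (68/5)/(136/2315) = 231.5000
perturbation bound = 231.5000·1/861 = 0.2689


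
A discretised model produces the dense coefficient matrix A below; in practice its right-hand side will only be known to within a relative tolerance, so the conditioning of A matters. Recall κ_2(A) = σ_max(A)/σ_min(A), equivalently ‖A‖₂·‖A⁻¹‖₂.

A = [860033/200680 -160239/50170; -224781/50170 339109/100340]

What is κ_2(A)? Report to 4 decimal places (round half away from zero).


form AᵀA = [368152373/9577280 -69027669/2394320; -69027669/2394320 51771953/2394320] with trace 115048037/1915456 and determinant 923521/30647296
char-poly roots: 961/16 and 961/1915456
so κ_2 = √((961/16) / (961/1915456)) = 346.0000

346.0000


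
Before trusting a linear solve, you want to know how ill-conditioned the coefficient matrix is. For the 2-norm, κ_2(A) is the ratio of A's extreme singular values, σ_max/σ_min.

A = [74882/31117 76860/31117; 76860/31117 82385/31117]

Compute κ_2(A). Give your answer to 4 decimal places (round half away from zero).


92.5000

form AᵀA = [13691764/1151329 14372820/1151329; 14372820/1151329 15094825/1151329] with trace 34229/1369 and determinant 100/1369
solving λ² − 34229/1369·λ + 100/1369 = 0 gives λ = 25, 4/1369
so κ_2 = √(25 / (4/1369)) = 92.5000


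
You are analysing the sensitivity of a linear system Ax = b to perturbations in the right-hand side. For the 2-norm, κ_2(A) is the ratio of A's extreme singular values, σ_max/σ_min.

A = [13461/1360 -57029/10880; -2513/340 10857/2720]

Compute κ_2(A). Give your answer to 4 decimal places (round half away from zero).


256.0000

M = AᵀA = [664097/4352 -2833425/34816; -2833425/34816 12090113/278528]. tr(M)=3211313/16384, det(M)=2401/4096
char-poly roots: 196 and 49/16384
σ_max=√196=14, σ_min=√(49/16384)=(7/128) → κ = 256.0000


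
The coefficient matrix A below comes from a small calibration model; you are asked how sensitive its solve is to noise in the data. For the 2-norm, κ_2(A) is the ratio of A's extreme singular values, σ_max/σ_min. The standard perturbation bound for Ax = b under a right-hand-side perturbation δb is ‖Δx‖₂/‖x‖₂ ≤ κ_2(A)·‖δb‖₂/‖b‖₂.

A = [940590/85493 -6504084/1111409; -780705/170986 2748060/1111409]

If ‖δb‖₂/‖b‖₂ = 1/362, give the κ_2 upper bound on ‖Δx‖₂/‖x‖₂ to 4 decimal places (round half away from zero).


AᵀA = [4148338489425/29236212196 -553106804670/7309053049; -553106804670/7309053049 294999659424/7309053049]; tr = 18437152689/101163364, det = 5904900/25290841
λ_max, λ_min = (18437152689/101163364 ± √339919041524730593121/10234026215796496)/2 = 729/4, 32400/25290841
so κ_2 = √((729/4) / (32400/25290841)) = 377.1750
worst-case relative error ≤ 377.1750 × 1/362 = 1.0419

1.0419


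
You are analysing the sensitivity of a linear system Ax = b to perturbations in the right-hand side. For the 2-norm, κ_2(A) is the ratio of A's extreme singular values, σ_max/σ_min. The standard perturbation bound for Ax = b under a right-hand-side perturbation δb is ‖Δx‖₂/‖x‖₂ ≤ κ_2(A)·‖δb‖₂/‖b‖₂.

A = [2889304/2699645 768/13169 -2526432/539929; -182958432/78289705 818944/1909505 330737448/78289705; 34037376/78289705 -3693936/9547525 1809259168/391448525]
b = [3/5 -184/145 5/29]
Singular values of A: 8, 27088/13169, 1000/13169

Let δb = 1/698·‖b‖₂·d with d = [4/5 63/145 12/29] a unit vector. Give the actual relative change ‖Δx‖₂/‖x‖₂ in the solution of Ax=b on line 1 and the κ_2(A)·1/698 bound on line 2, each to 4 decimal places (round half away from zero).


from the listed singular values, σ₁ = 8, σ_n = 1000/13169
κ = σ_max/σ_min = 8/(1000/13169) = 105.3520
bound on ‖Δx‖/‖x‖: κ·ε = 105.3520·1/698 = 0.1509
solve Ax = b  →  x = [0.4828 -0.1361 -0.0195]
‖b‖₂ = 1.4142 and ‖x‖₂ = 0.5020
Δx = A⁻¹·δb where δb = 1/698·1.4142·d; ‖Δx‖ = 0.0267
dividing the unrounded norms, ‖Δx‖/‖x‖ = 0.0532
so the bound overstates the realised error by a factor of ≈ 2.8396 (computed from the unrounded values)

0.0532
0.1509


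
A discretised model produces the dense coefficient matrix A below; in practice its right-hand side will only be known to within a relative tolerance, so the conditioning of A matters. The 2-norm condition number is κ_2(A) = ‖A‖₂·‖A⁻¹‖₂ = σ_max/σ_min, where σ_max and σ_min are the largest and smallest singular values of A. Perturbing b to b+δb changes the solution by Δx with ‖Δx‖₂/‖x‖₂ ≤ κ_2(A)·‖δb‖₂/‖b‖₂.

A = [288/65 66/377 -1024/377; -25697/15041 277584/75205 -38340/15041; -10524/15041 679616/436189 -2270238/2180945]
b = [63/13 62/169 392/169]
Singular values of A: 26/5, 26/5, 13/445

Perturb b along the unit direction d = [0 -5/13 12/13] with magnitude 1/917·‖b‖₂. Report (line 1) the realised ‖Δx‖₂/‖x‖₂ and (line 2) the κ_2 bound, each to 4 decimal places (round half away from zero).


0.0029
0.1941

largest singular value 26/5, smallest 13/445
κ_2(A) = (26/5) / (13/445) = 178.0000
κ_2(A)·‖δb‖/‖b‖ = 0.1941
solve Ax = b  →  x = [27.0414 43.7967 45.1500]
‖b‖₂ = 5.3852 and ‖x‖₂ = 68.4683
re-solving with b+δb shifts x by Δx of norm 0.2010
dividing the unrounded norms, ‖Δx‖/‖x‖ = 0.0029
so the bound overstates the realised error by a factor of ≈ 66.1141 (computed from the unrounded values)
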